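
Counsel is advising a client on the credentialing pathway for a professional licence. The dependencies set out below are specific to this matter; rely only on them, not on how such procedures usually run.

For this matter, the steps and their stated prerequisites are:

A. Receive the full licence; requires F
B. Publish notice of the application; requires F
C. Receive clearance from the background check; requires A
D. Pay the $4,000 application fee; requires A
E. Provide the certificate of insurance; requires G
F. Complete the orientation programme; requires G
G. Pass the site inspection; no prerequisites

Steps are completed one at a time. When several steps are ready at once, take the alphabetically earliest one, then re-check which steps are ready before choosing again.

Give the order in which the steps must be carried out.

G → E → F → A → B → C → D

Only G has no prerequisites, so it is first.
Now E and F have their prerequisites met. E has the earlier label, so E next.
F needed G, now all done → F.
Now A and B have their prerequisites met. A has the earlier label, so A next.
C and D now also ready, so the ready set is {B, C, D}; B has the earlier label → B.
C and D are both available; C has the earlier label → C.
Next only D has its prerequisites met → D.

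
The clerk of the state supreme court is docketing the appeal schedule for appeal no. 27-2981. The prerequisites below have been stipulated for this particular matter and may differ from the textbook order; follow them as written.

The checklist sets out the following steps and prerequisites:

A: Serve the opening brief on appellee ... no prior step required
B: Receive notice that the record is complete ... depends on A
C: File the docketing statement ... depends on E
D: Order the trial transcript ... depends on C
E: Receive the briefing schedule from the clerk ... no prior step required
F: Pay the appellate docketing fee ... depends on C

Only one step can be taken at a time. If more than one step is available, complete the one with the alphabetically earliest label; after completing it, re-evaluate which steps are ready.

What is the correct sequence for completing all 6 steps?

A, B, E, C, D, F

A and E have no prerequisites; A has the earlier label, so A is first.
B now also ready, so the ready set is {B, E}; B has the earlier label → B.
Next only E has its prerequisites met → E.
Next only C has its prerequisites met → C.
Now D and F have their prerequisites met. D has the earlier label, so D next.
F needed C, now all done → F.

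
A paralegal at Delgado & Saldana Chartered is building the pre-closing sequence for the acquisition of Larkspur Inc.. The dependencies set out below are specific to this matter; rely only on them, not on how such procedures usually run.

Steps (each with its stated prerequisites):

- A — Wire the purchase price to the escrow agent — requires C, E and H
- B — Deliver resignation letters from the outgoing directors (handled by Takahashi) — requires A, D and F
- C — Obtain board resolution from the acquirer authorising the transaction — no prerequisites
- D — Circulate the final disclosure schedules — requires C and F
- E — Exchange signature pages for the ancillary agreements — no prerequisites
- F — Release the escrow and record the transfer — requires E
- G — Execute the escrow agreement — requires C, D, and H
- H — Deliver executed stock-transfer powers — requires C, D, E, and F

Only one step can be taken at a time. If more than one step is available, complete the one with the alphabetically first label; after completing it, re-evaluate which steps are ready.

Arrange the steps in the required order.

C → E → F → D → H → A → B → G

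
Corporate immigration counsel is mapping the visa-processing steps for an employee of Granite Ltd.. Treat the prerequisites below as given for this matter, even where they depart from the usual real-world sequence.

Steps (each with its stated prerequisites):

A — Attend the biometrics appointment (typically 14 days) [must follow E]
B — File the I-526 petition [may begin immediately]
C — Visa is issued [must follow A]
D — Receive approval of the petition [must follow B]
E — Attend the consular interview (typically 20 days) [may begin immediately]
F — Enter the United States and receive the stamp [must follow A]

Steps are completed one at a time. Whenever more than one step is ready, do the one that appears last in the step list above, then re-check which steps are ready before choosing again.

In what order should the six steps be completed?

E and B have no prerequisites; E is listed later, so E is first.
B and A are both available; B is listed later → B.
Now D and A have their prerequisites met. D is listed later, so D next.
A needed E, now all done → A.
Ready: F and C. F is listed later → F.
C is the only step now ready → C.

E, B, D, A, F, C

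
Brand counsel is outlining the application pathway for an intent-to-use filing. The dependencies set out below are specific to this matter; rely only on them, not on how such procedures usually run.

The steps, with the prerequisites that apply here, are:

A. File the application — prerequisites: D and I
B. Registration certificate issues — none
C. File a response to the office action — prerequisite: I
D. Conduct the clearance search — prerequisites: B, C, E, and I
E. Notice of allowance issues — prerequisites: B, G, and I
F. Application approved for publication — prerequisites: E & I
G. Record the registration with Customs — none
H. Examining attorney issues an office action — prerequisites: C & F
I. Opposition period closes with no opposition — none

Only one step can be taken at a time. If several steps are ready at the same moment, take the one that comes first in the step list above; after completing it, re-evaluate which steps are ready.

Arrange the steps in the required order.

B, G, I, C, E, D, A, F, H

B, G and I have no prerequisites; B is listed earlier, so B is first.
Now G and I have their prerequisites met. G is listed earlier, so G next.
I is the only step now ready → I.
Ready: C and E. C is listed earlier → C.
That leaves E as the only ready step → E.
D and F are both available; D is listed earlier → D.
Now A and F have their prerequisites met. A is listed earlier, so A next.
That leaves F as the only ready step → F.
H needed C and F, now all done → H.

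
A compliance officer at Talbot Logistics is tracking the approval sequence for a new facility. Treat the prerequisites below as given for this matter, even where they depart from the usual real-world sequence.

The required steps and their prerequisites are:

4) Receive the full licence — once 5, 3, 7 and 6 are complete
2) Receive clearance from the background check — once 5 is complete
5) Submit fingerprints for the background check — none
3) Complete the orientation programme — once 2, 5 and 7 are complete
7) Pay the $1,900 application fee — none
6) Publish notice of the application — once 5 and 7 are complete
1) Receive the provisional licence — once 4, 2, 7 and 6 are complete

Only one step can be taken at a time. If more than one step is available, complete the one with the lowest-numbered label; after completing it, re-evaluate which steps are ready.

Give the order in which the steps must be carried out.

5, 2, 7, 3, 6, 4, 1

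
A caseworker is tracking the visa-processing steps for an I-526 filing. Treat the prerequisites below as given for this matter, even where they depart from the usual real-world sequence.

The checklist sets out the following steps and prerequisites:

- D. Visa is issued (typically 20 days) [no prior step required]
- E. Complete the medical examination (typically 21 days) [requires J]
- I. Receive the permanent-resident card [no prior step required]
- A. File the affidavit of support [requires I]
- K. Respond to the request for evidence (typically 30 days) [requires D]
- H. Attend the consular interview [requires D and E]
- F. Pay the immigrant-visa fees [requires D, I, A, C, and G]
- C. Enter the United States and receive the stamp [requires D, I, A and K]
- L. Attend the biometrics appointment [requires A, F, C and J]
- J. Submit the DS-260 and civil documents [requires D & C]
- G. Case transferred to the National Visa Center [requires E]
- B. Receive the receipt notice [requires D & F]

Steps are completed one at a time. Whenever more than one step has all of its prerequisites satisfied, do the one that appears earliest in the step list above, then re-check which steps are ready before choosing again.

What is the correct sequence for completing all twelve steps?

D and I have no prerequisites; D is listed earlier, so D is first.
K now also ready, so the ready set is {I, K}; I is listed earlier → I.
A now also ready, so the ready set is {A, K}; A is listed earlier → A.
K needed D, now all done → K.
Next only C has its prerequisites met → C.
J needed D and C, now all done → J.
E needed J, now all done → E.
Ready: H and G. H is listed earlier → H.
G is the only step now ready → G.
That leaves F as the only ready step → F.
L and B are both available; L is listed earlier → L.
B is the only step now ready → B.

D, I, A, K, C, J, E, H, G, F, L, B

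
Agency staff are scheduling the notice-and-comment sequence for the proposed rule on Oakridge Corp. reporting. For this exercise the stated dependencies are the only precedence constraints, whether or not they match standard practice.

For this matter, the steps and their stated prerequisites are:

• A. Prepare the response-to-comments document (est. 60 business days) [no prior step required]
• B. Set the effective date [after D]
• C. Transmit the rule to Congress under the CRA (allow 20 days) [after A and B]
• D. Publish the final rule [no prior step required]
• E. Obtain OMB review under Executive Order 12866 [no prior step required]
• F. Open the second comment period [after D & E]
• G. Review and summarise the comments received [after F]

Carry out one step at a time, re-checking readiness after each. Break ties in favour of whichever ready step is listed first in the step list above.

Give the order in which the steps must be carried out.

A, D, B, C, E, F, G

Nothing is required for A, D and E. A is listed earlier → A first.
Now D and E have their prerequisites met. D is listed earlier, so D next.
B now also ready, so the ready set is {B, E}; B is listed earlier → B.
Ready: C and E. C is listed earlier → C.
That leaves E as the only ready step → E.
Next only F has its prerequisites met → F.
G needed F, now all done → G.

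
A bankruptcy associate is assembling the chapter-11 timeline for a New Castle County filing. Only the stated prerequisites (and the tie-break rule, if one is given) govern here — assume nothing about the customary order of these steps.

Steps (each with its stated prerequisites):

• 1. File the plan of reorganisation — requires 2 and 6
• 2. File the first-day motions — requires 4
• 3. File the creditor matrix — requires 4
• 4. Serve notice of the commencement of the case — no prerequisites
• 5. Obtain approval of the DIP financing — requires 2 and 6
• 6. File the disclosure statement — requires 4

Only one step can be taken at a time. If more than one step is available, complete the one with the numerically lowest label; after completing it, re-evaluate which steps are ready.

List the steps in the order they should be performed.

Only 4 has no prerequisites, so it is first.
Now 2, 3 and 6 have their prerequisites met. 2 has the earlier label, so 2 next.
3 and 6 are both available; 3 has the earlier label → 3.
6 needed 4, now all done → 6.
1 and 5 are both available; 1 has the earlier label → 1.
That leaves 5 as the only ready step → 5.

4 2 3 6 1 5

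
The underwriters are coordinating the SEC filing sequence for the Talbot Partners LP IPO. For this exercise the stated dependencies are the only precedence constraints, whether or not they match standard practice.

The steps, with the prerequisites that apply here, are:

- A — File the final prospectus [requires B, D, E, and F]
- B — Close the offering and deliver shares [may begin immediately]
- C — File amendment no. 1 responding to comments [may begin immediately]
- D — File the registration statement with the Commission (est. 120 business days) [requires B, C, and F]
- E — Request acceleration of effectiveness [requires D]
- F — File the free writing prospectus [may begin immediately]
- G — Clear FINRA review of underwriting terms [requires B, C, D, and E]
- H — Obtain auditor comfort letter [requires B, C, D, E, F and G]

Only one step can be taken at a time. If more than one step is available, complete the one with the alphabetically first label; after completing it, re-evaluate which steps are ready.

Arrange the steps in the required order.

Nothing is required for B, C and F. B has the earlier label → B first.
Ready: C and F. C has the earlier label → C.
That leaves F as the only ready step → F.
D needed B, C and F, now all done → D.
Next only E has its prerequisites met → E.
Now A and G have their prerequisites met. A has the earlier label, so A next.
Next only G has its prerequisites met → G.
H needed B, C, D, E, F and G, now all done → H.

B → C → F → D → E → A → G → H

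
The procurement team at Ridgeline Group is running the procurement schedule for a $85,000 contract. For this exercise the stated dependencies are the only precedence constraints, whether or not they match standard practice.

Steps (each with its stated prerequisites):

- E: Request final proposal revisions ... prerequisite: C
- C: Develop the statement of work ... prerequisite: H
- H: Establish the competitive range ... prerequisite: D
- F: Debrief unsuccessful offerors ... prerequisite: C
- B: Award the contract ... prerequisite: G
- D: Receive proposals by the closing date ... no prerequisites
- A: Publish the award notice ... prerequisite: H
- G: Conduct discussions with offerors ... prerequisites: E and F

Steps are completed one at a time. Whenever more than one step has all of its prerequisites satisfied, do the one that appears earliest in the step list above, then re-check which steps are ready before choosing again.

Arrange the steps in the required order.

Only D has no prerequisites, so it is first.
That leaves H as the only ready step → H.
Now C and A have their prerequisites met. C is listed earlier, so C next.
E and F now also ready, so the ready set is {E, F, A}; E is listed earlier → E.
F and A are both available; F is listed earlier → F.
A and G are both available; A is listed earlier → A.
G needed E and F, now all done → G.
That leaves B as the only ready step → B.

D H C E F A G B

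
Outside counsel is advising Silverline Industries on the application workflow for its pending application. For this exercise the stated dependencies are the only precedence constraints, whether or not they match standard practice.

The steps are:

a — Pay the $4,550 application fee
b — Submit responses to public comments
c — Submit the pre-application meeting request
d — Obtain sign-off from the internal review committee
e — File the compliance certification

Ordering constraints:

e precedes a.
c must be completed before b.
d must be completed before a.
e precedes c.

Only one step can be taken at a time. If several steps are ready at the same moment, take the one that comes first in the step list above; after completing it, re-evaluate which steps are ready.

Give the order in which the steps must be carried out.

Nothing is required for d and e. d is listed earlier → d first.
e is the only step now ready → e.
a and c are both available; a is listed earlier → a.
Next only c has its prerequisites met → c.
Next only b has its prerequisites met → b.

d e a c b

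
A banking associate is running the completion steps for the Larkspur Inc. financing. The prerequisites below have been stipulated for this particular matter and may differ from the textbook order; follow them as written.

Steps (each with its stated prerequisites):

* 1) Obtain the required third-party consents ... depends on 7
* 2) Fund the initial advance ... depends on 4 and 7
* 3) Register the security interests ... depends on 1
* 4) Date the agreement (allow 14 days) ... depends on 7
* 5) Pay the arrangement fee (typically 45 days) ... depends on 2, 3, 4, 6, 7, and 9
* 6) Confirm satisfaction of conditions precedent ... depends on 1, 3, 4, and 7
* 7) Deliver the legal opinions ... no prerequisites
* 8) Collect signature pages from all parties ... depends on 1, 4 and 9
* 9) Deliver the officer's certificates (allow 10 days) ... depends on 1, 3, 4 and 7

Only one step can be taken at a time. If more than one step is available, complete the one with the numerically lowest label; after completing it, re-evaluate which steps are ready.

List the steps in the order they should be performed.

Only 7 has no prerequisites, so it is first.
Ready: 1 and 4. 1 has the earlier label → 1.
3 now also ready, so the ready set is {3, 4}; 3 has the earlier label → 3.
Next only 4 has its prerequisites met → 4.
2, 6 and 9 are all available; 2 has the earlier label → 2.
Now 6 and 9 have their prerequisites met. 6 has the earlier label, so 6 next.
9 needed 1, 3, 4 and 7, now all done → 9.
5 and 8 are both available; 5 has the earlier label → 5.
Next only 8 has its prerequisites met → 8.

7, 1, 3, 4, 2, 6, 9, 5, 8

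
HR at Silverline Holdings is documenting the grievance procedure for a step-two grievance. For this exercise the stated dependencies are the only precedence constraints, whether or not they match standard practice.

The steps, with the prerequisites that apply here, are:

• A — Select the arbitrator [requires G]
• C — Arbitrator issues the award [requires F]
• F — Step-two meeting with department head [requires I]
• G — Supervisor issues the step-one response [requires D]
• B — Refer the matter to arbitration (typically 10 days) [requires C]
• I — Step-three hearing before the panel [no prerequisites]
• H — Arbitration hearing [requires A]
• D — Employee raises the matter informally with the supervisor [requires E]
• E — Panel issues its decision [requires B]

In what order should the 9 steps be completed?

I has no prerequisites → I first.
Next only F has its prerequisites met → F.
C needed F, now all done → C.
That leaves B as the only ready step → B.
E needed B, now all done → E.
That leaves D as the only ready step → D.
Next only G has its prerequisites met → G.
That leaves A as the only ready step → A.
H needed A, now all done → H.

I, F, C, B, E, D, G, A, H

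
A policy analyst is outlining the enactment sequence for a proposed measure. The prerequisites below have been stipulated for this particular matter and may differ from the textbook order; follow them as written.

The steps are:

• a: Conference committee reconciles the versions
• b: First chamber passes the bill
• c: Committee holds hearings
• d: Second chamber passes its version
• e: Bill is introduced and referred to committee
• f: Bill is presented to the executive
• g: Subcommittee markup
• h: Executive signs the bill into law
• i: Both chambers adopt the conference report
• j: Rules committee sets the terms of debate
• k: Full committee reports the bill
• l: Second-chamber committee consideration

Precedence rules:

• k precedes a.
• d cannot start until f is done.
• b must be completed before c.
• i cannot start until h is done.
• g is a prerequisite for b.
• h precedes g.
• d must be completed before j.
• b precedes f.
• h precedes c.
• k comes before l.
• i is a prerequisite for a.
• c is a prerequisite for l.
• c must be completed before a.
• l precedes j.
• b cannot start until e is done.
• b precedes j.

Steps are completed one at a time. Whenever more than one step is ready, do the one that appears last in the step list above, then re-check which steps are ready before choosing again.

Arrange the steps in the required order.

k, h and e have no prerequisites; k is listed later, so k is first.
h and e are both available; h is listed later → h.
Now i, g and e have their prerequisites met. i is listed later, so i next.
Ready: g and e. g is listed later → g.
Next only e has its prerequisites met → e.
Next only b has its prerequisites met → b.
Now f and c have their prerequisites met. f is listed later, so f next.
d now also ready, so the ready set is {d, c}; d is listed later → d.
c needed h and b, now all done → c.
l and a are both available; l is listed later → l.
Now j and a have their prerequisites met. j is listed later, so j next.
a needed k, i and c, now all done → a.

k h i g e b f d c l j a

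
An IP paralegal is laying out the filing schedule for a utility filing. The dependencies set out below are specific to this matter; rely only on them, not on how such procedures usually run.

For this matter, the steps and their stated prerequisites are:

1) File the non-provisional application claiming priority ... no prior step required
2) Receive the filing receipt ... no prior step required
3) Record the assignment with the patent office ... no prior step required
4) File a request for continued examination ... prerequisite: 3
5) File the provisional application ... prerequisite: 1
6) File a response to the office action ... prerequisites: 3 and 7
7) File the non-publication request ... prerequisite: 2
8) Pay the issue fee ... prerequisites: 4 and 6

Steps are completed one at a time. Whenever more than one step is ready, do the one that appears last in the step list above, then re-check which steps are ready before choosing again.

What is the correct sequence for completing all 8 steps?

3, 4, 2, 7, 6, 8, 1, 5

3, 2 and 1 have no prerequisites; 3 is listed later, so 3 is first.
Ready: 4, 2 and 1. 4 is listed later → 4.
Now 2 and 1 have their prerequisites met. 2 is listed later, so 2 next.
Now 7 and 1 have their prerequisites met. 7 is listed later, so 7 next.
6 now also ready, so the ready set is {6, 1}; 6 is listed later → 6.
8 now also ready, so the ready set is {8, 1}; 8 is listed later → 8.
Next only 1 has its prerequisites met → 1.
5 is the only step now ready → 5.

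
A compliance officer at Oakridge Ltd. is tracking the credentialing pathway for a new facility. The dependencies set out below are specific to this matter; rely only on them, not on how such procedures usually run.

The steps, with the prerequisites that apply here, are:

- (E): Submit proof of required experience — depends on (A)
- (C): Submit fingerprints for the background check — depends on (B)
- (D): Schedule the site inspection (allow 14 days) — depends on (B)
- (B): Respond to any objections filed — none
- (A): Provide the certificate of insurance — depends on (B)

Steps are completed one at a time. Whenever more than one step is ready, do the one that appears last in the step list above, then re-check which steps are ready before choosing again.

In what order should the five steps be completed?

(B) is the only step with nothing outstanding, so it goes first.
(A), (D) and (C) are all available; (A) is listed later → (A).
(E) now also ready, so the ready set is {(D), (C), (E)}; (D) is listed later → (D).
Now (C) and (E) have their prerequisites met. (C) is listed later, so (C) next.
Next only (E) has its prerequisites met → (E).

(B) → (A) → (D) → (C) → (E)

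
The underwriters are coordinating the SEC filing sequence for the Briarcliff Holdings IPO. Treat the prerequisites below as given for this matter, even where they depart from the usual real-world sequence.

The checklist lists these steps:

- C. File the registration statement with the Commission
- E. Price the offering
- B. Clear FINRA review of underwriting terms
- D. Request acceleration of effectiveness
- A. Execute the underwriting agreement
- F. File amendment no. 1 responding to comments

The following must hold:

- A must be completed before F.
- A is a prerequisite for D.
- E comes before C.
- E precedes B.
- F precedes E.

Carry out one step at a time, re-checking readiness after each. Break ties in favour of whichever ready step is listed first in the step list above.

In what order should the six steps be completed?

Only A has no prerequisites, so it is first.
D and F are both available; D is listed earlier → D.
That leaves F as the only ready step → F.
Next only E has its prerequisites met → E.
Ready: C and B. C is listed earlier → C.
B needed E, now all done → B.

A D F E C B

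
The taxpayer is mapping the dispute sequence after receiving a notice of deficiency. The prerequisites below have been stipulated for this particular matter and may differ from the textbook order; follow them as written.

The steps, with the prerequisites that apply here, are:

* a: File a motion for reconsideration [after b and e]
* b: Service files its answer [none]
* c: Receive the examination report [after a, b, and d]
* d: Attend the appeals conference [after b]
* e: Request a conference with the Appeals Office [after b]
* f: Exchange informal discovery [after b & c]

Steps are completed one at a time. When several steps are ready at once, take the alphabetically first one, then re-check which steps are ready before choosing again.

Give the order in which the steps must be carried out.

b has no prerequisites → b first.
Ready: d and e. d has the earlier label → d.
Next only e has its prerequisites met → e.
a needed b and e, now all done → a.
Next only c has its prerequisites met → c.
Next only f has its prerequisites met → f.

b, d, e, a, c, f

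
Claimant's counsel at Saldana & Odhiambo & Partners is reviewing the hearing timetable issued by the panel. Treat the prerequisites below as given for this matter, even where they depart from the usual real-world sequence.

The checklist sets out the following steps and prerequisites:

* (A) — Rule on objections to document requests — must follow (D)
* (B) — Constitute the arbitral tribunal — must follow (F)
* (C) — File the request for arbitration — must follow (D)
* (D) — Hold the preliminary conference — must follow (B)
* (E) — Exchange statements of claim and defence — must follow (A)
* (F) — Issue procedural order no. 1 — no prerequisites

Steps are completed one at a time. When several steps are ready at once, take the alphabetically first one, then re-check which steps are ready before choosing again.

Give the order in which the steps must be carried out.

(F) (B) (D) (A) (C) (E)

(F) has no prerequisites → (F) first.
(B) needed (F), now all done → (B).
(D) needed (B), now all done → (D).
Ready: (A) and (C). (A) has the earlier label → (A).
(E) now also ready, so the ready set is {(C), (E)}; (C) has the earlier label → (C).
(E) is the only step now ready → (E).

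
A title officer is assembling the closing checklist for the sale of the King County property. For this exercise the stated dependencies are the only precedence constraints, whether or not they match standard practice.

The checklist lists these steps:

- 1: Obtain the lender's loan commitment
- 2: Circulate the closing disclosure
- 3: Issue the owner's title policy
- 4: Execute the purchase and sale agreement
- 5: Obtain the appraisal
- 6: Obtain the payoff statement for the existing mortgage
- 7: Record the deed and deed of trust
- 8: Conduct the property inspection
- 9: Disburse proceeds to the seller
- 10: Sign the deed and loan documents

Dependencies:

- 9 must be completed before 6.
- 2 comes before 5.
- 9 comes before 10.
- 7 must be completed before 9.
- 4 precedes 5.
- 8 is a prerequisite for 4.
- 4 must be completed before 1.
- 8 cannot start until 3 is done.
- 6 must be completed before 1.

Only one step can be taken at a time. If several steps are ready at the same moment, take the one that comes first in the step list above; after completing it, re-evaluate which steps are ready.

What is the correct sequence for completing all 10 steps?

Nothing is required for 2, 3 and 7. 2 is listed earlier → 2 first.
Now 3 and 7 have their prerequisites met. 3 is listed earlier, so 3 next.
Now 7 and 8 have their prerequisites met. 7 is listed earlier, so 7 next.
8 and 9 are both available; 8 is listed earlier → 8.
Now 4 and 9 have their prerequisites met. 4 is listed earlier, so 4 next.
5 now also ready, so the ready set is {5, 9}; 5 is listed earlier → 5.
Next only 9 has its prerequisites met → 9.
6 and 10 are both available; 6 is listed earlier → 6.
1 and 10 are both available; 1 is listed earlier → 1.
10 needed 9, now all done → 10.

2, 3, 7, 8, 4, 5, 9, 6, 1, 10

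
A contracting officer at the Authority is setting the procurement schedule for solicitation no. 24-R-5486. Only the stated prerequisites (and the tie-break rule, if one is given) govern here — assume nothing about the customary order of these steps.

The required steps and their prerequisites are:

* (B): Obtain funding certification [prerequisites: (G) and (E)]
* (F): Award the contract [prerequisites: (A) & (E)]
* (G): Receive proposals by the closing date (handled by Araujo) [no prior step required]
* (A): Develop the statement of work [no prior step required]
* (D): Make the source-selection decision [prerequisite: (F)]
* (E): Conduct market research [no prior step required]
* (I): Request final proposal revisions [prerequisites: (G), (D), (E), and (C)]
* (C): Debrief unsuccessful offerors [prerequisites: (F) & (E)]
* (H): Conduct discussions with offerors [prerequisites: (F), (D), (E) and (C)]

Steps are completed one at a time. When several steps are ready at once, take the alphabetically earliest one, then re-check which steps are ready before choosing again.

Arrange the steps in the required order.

(A) → (E) → (F) → (C) → (D) → (G) → (B) → (H) → (I)

Nothing is required for (A), (E) and (G). (A) has the earlier label → (A) first.
Now (E) and (G) have their prerequisites met. (E) has the earlier label, so (E) next.
(F) now also ready, so the ready set is {(F), (G)}; (F) has the earlier label → (F).
(C) and (D) now also ready, so the ready set is {(C), (D), (G)}; (C) has the earlier label → (C).
(D) and (G) are both available; (D) has the earlier label → (D).
(G) and (H) are both available; (G) has the earlier label → (G).
(B) and (I) now also ready, so the ready set is {(B), (H), (I)}; (B) has the earlier label → (B).
Now (H) and (I) have their prerequisites met. (H) has the earlier label, so (H) next.
Next only (I) has its prerequisites met → (I).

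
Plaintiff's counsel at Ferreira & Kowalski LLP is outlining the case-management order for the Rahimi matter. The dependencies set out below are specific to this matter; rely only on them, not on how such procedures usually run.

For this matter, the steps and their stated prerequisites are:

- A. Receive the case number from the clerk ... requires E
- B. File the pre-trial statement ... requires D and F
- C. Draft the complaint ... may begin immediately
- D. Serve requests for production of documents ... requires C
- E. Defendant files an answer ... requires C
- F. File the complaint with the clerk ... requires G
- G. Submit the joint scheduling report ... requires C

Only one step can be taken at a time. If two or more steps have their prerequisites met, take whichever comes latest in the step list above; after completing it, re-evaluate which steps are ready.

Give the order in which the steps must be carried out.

C has no prerequisites → C first.
Now G, E and D have their prerequisites met. G is listed later, so G next.
F now also ready, so the ready set is {F, E, D}; F is listed later → F.
Now E and D have their prerequisites met. E is listed later, so E next.
A now also ready, so the ready set is {D, A}; D is listed later → D.
B now also ready, so the ready set is {B, A}; B is listed later → B.
A needed E, now all done → A.

C, G, F, E, D, B, A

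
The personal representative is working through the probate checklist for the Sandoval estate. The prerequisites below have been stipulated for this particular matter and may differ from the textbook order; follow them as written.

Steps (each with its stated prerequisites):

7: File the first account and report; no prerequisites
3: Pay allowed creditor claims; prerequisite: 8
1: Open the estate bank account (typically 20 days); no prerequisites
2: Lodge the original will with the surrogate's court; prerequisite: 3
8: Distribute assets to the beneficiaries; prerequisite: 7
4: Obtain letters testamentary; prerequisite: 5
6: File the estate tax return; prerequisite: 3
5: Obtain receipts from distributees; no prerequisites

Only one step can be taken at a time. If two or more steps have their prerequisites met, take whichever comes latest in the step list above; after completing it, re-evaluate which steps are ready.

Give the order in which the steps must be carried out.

Nothing is required for 5, 1 and 7. 5 is listed later → 5 first.
Now 4, 1 and 7 have their prerequisites met. 4 is listed later, so 4 next.
Ready: 1 and 7. 1 is listed later → 1.
That leaves 7 as the only ready step → 7.
8 is the only step now ready → 8.
3 is the only step now ready → 3.
Ready: 6 and 2. 6 is listed later → 6.
Next only 2 has its prerequisites met → 2.

5 4 1 7 8 3 6 2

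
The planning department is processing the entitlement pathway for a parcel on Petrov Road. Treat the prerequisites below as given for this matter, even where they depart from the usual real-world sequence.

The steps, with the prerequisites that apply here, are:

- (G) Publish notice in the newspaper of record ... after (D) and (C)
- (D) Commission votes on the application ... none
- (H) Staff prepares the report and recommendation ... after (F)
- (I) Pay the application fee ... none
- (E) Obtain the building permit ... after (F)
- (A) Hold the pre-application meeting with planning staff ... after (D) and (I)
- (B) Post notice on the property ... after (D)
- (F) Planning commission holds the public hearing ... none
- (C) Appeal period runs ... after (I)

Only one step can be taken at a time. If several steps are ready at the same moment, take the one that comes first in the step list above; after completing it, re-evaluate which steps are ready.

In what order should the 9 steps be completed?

(D), (I) and (F) have no prerequisites; (D) is listed earlier, so (D) is first.
(B) now also ready, so the ready set is {(I), (B), (F)}; (I) is listed earlier → (I).
(A), (B), (F) and (C) are all available; (A) is listed earlier → (A).
Ready: (B), (F) and (C). (B) is listed earlier → (B).
Now (F) and (C) have their prerequisites met. (F) is listed earlier, so (F) next.
(H), (E) and (C) are all available; (H) is listed earlier → (H).
Now (E) and (C) have their prerequisites met. (E) is listed earlier, so (E) next.
(C) needed (I), now all done → (C).
(G) needed (D) and (C), now all done → (G).

(D), (I), (A), (B), (F), (H), (E), (C), (G)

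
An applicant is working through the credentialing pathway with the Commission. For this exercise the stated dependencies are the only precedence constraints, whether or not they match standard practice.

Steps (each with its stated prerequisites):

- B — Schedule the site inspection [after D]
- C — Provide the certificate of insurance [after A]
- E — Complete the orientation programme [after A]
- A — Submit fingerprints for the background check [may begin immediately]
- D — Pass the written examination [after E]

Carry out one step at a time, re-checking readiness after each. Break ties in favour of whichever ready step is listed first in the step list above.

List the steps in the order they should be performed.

Only A has no prerequisites, so it is first.
Ready: C and E. C is listed earlier → C.
E is the only step now ready → E.
That leaves D as the only ready step → D.
B is the only step now ready → B.

A, C, E, D, B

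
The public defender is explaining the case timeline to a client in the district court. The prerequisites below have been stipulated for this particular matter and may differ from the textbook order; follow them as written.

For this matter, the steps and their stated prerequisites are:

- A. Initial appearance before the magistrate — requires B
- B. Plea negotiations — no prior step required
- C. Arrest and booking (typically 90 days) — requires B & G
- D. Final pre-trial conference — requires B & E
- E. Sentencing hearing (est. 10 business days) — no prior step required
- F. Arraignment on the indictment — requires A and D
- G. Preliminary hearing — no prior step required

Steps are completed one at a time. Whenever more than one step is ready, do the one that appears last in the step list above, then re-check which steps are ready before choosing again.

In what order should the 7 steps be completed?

G E B D C A F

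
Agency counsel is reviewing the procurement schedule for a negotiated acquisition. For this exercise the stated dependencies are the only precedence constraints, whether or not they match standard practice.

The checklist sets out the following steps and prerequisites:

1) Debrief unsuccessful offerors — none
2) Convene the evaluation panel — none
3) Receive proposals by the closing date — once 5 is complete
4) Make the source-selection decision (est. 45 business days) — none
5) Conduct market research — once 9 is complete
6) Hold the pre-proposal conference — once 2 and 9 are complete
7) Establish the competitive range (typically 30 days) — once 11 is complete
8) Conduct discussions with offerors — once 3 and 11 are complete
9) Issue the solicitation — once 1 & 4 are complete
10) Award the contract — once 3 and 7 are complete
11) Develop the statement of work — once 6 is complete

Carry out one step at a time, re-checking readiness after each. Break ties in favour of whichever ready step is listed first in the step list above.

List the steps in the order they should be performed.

1, 2, 4, 9, 5, 3, 6, 11, 7, 8, 10

Nothing is required for 1, 2 and 4. 1 is listed earlier → 1 first.
Now 2 and 4 have their prerequisites met. 2 is listed earlier, so 2 next.
4 is the only step now ready → 4.
9 needed 1 and 4, now all done → 9.
Ready: 5 and 6. 5 is listed earlier → 5.
3 now also ready, so the ready set is {3, 6}; 3 is listed earlier → 3.
6 is the only step now ready → 6.
11 needed 6, now all done → 11.
7 and 8 are both available; 7 is listed earlier → 7.
10 now also ready, so the ready set is {8, 10}; 8 is listed earlier → 8.
10 needed 3 and 7, now all done → 10.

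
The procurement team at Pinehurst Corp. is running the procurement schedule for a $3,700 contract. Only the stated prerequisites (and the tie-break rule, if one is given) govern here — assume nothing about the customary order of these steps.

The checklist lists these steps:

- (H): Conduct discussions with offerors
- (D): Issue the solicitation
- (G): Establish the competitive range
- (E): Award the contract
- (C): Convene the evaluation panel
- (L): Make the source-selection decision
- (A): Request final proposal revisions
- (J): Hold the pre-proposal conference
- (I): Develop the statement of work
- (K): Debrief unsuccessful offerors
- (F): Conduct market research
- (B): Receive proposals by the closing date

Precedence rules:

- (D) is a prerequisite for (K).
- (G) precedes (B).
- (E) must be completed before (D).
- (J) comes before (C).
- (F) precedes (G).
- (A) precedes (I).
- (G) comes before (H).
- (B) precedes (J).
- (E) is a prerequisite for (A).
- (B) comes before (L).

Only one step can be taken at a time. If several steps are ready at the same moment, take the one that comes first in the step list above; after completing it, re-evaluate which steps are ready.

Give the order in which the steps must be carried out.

(E) → (D) → (A) → (I) → (K) → (F) → (G) → (H) → (B) → (L) → (J) → (C)

Nothing is required for (E) and (F). (E) is listed earlier → (E) first.
(D), (A) and (F) are all available; (D) is listed earlier → (D).
(A), (K) and (F) are all available; (A) is listed earlier → (A).
(I) now also ready, so the ready set is {(I), (K), (F)}; (I) is listed earlier → (I).
Ready: (K) and (F). (K) is listed earlier → (K).
(F) is the only step now ready → (F).
Next only (G) has its prerequisites met → (G).
Ready: (H) and (B). (H) is listed earlier → (H).
(B) needed (G), now all done → (B).
Now (L) and (J) have their prerequisites met. (L) is listed earlier, so (L) next.
(J) is the only step now ready → (J).
That leaves (C) as the only ready step → (C).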